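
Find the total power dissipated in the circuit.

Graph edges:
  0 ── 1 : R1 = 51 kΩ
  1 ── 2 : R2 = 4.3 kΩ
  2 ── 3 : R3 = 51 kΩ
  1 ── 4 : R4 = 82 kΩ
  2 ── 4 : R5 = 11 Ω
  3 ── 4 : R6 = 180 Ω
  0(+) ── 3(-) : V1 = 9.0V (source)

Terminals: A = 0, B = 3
Nodal analysis, taking node 3 as the 0 V reference.
Source V1 fixes V_0 = 9 V.
KCL at each unknown node (sum of currents leaving = 0; resistances in Ω):
  Node 1: (V_1 - 9)/51000 + (V_1 - V_2)/4300 + (V_1 - V_4)/82000 = 0
  Node 2: (V_2 - V_1)/4300 + (V_2 - 0)/51000 + (V_2 - V_4)/11 = 0
  Node 4: (V_4 - V_1)/82000 + (V_4 - V_2)/11 + (V_4 - 0)/180 = 0
Collecting terms (coefficients in siemens):
  0.0002644·V_1 - 0.0002326·V_2 - 0.0000122·V_4 = 0.0001765
  0.09116·V_2 - 0.0002326·V_1 - 0.09091·V_4 = 0
  0.09648·V_4 - 0.0000122·V_1 - 0.09091·V_2 = 0
Solving these 3 simultaneous equations (Gaussian elimination) gives:
  V_1 = 0.6961 V, V_2 = 0.03089 V, V_4 = 0.0292 V
Power in each resistor, P = (ΔV)²/R:
  P_R1 = (9 - 0.6961)²/51000 = 0.001352 W
  P_R2 = (0.6961 - 0.03089)²/4300 = 0.0001029 W
  P_R3 = (0.03089 - 0)²/51000 = 0.00000001871 W
  P_R4 = (0.6961 - 0.0292)²/82000 = 0.000005423 W
  P_R5 = (0.03089 - 0.0292)²/11 = 0.0000002612 W
  P_R6 = (0 - 0.0292)²/180 = 0.000004737 W
P_total = P_R1 + P_R2 + P_R3 + P_R4 + P_R5 + P_R6 = 0.001465 W

Final answer: 0.001465 W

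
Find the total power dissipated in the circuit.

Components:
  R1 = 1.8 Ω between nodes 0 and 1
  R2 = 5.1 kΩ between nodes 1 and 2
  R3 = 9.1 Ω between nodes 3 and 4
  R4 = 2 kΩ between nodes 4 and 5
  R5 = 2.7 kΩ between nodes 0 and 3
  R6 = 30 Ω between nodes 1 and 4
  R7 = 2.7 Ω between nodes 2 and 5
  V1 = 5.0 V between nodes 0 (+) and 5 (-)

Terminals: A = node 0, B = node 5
Nodal analysis, taking node 5 as the 0 V reference.
Source V1 fixes V_0 = 5 V.
KCL at each unknown node (sum of currents leaving = 0; resistances in Ω):
  Node 1: (V_1 - 5)/1.8 + (V_1 - V_2)/5100 + (V_1 - V_4)/30 = 0
  Node 2: (V_2 - V_1)/5100 + (V_2 - 0)/2.7 = 0
  Node 3: (V_3 - V_4)/9.1 + (V_3 - 5)/2700 = 0
  Node 4: (V_4 - V_3)/9.1 + (V_4 - 0)/2000 + (V_4 - V_1)/30 = 0
Collecting terms (coefficients in siemens):
  0.5891·V_1 - 0.0001961·V_2 - 0.03333·V_4 = 2.778
  0.3706·V_2 - 0.0001961·V_1 = 0
  0.1103·V_3 - 0.1099·V_4 = 0.001852
  0.1437·V_4 - 0.03333·V_1 - 0.1099·V_3 = 0
Solving these 4 simultaneous equations (Gaussian elimination) gives:
  V_1 = 4.994 V, V_2 = 0.002642 V, V_3 = 4.921 V, V_4 = 4.921 V
Power in each resistor, P = (ΔV)²/R:
  P_R1 = (5 - 4.994)²/1.8 = 0.00002093 W
  P_R2 = (4.994 - 0.002642)²/5100 = 0.004885 W
  P_R3 = (4.921 - 4.921)²/9.1 = 0.000000007753 W
  P_R4 = (4.921 - 0)²/2000 = 0.01211 W
  P_R5 = (5 - 4.921)²/2700 = 0.0000023 W
  P_R6 = (4.994 - 4.921)²/30 = 0.0001773 W
  P_R7 = (0.002642 - 0)²/2.7 = 0.000002586 W
P_total = P_R1 + P_R2 + P_R3 + P_R4 + P_R5 + P_R6 + P_R7 = 0.0172 W

Final answer: 0.0172 W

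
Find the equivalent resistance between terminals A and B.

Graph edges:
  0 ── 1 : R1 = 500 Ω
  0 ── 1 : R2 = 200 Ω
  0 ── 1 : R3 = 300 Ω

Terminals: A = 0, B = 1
Reduce the network between node 0 (A) and node 1 (B) by series/parallel combination:
  Rp1 = R1 ‖ R2 ‖ R3 (parallel, all between nodes 0 and 1) = 1/(1/500 + 1/200 + 1/300) = 96.77 Ω
R_eq = 96.77 Ω

Final answer: 96.77 Ω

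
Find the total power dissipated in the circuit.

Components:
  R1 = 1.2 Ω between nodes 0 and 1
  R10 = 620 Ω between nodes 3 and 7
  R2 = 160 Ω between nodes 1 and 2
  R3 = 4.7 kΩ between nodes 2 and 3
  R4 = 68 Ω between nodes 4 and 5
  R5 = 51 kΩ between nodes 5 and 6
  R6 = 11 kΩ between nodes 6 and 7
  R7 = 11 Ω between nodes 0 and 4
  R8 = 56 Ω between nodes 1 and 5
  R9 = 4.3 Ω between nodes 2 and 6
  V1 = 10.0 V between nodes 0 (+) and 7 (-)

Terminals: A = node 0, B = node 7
Nodal analysis, taking node 7 as the 0 V reference.
Source V1 fixes V_0 = 10 V.
KCL at each unknown node (sum of currents leaving = 0; resistances in Ω):
  Node 1: (V_1 - 10)/1.2 + (V_1 - V_2)/160 + (V_1 - V_5)/56 = 0
  Node 2: (V_2 - V_1)/160 + (V_2 - V_3)/4700 + (V_2 - V_6)/4.3 = 0
  Node 3: (V_3 - V_2)/4700 + (V_3 - 0)/620 = 0
  Node 4: (V_4 - V_5)/68 + (V_4 - 10)/11 = 0
  Node 5: (V_5 - V_4)/68 + (V_5 - V_6)/51000 + (V_5 - V_1)/56 = 0
  Node 6: (V_6 - V_5)/51000 + (V_6 - 0)/11000 + (V_6 - V_2)/4.3 = 0
Collecting terms (coefficients in siemens):
  0.8574·V_1 - 0.00625·V_2 - 0.01786·V_5 = 8.333
  0.239·V_2 - 0.00625·V_1 - 0.0002128·V_3 - 0.2326·V_6 = 0
  0.001826·V_3 - 0.0002128·V_2 = 0
  0.1056·V_4 - 0.01471·V_5 = 0.9091
  0.03258·V_5 - 0.01786·V_1 - 0.01471·V_4 - 0.00001961·V_6 = 0
  0.2327·V_6 - 0.2326·V_2 - 0.00001961·V_5 = 0
Solving these 6 simultaneous equations (Gaussian elimination) gives:
  V_1 = 9.997 V, V_2 = 9.571 V, V_3 = 1.115 V, V_4 = 10 V
  V_5 = 9.998 V, V_6 = 9.567 V
Power in each resistor, P = (ΔV)²/R:
  P_R1 = (10 - 9.997)²/1.2 = 0.000008375 W
  P_R2 = (9.997 - 9.571)²/160 = 0.001132 W
  P_R3 = (9.571 - 1.115)²/4700 = 0.01521 W
  P_R4 = (10 - 9.998)²/68 = 0.00000004951 W
  P_R5 = (9.998 - 9.567)²/51000 = 0.000003632 W
  P_R6 = (9.567 - 0)²/11000 = 0.008321 W
  P_R7 = (10 - 10)²/11 = 0.00000000801 W
  P_R8 = (9.997 - 9.998)²/56 = 0.00000001926 W
  P_R9 = (9.571 - 9.567)²/4.3 = 0.00000319 W
  P_R10 = (1.115 - 0)²/620 = 0.002007 W
P_total = P_R1 + P_R2 + P_R3 + P_R4 + P_R5 + P_R6 + P_R7 + P_R8 + P_R9 + P_R10 = 0.02669 W

Final answer: 0.02669 W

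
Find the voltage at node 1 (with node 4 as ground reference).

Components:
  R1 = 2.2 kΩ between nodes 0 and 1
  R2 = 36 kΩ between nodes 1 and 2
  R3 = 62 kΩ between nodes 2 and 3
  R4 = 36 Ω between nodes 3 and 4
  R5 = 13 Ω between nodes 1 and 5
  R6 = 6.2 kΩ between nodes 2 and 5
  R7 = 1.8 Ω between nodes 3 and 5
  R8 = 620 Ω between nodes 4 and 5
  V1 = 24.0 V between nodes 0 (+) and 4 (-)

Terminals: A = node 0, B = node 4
Nodal analysis, taking node 4 as the 0 V reference.
Source V1 fixes V_0 = 24 V.
KCL at each unknown node (sum of currents leaving = 0; resistances in Ω):
  Node 1: (V_1 - 24)/2200 + (V_1 - V_2)/36000 + (V_1 - V_5)/13 = 0
  Node 2: (V_2 - V_1)/36000 + (V_2 - V_3)/62000 + (V_2 - V_5)/6200 = 0
  Node 3: (V_3 - V_2)/62000 + (V_3 - 0)/36 + (V_3 - V_5)/1.8 = 0
  Node 5: (V_5 - V_1)/13 + (V_5 - V_2)/6200 + (V_5 - V_3)/1.8 + (V_5 - 0)/620 = 0
Collecting terms (coefficients in siemens):
  0.07741·V_1 - 0.00002778·V_2 - 0.07692·V_5 = 0.01091
  0.0002052·V_2 - 0.00002778·V_1 - 0.00001613·V_3 - 0.0001613·V_5 = 0
  0.5833·V_3 - 0.00001613·V_2 - 0.5556·V_5 = 0
  0.6343·V_5 - 0.07692·V_1 - 0.0001613·V_2 - 0.5556·V_3 = 0
Solving these 4 simultaneous equations (Gaussian elimination) gives:
  V_1 = 0.519 V, V_2 = 0.3976 V, V_3 = 0.3622 V, V_5 = 0.3803 V
The requested potential is V_1 = 0.519 V.

Final answer: V_1 = 0.519 V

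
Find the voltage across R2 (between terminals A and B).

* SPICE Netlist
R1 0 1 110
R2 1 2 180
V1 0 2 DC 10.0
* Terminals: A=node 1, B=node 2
R1 and R2 are in series across V1 (node 0 → node 1 → node 2), and the output A–B is taken across R2, so this is a voltage divider.
Series current: I = V1/(R1 + R2) = 10/(110 + 180) = 10/290 = 0.03448 A
V_R2 = I × R2 = V1 × R2/(R1 + R2) = 10 × 180/290 = 6.207 V

Final answer: 6.207 V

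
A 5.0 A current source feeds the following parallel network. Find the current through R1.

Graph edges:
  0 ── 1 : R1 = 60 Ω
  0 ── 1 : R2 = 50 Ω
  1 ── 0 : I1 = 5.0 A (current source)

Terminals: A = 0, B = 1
All resistors sit directly between nodes 0 and 1, so they are in parallel and share one voltage V; the full source current 5 A splits among them.
1/R_par = 1/60 + 1/50 = 0.03667 S  =>  R_par = 27.27 Ω
V = I × R_par = 5 × 27.27 = 136.4 V
I_R1 = V/R1 = 136.4/60 = 2.273 A

Final answer: 2.273 A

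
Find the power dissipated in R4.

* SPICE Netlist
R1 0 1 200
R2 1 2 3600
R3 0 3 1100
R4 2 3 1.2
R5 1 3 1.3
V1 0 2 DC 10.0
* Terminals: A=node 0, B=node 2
Nodal analysis, taking node 2 as the 0 V reference.
Source V1 fixes V_0 = 10 V.
KCL at each unknown node (sum of currents leaving = 0; resistances in Ω):
  Node 1: (V_1 - 10)/200 + (V_1 - 0)/3600 + (V_1 - V_3)/1.3 = 0
  Node 3: (V_3 - 10)/1100 + (V_3 - 0)/1.2 + (V_3 - V_1)/1.3 = 0
Collecting terms (coefficients in siemens):
  0.7745·V_1 - 0.7692·V_3 = 0.05
  1.603·V_3 - 0.7692·V_1 = 0.009091
Determinant D = (0.7745)(1.603) - (-0.7692)(-0.7692) = 0.6502
V_1 = [(0.05)(1.603) - (-0.7692)(0.009091)]/D = 0.1341 V
V_3 = [(0.7745)(0.009091) - (0.05)(-0.7692)]/D = 0.06998 V
I_R4 = (V_2 - V_3)/R4 = (0 - 0.06998)/1.2 = -0.05832 A
P_R4 = I_R4² × R4 = (-0.05832)² × 1.2 = 0.004081 W

Final answer: 0.004081 W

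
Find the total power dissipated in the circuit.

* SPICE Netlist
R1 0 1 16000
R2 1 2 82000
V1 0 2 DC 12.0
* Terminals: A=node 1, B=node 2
Nodal analysis, taking node 2 as the 0 V reference.
Source V1 fixes V_0 = 12 V.
KCL at each unknown node (sum of currents leaving = 0; resistances in Ω):
  Node 1: (V_1 - 12)/16000 + (V_1 - 0)/82000 = 0
Collecting terms: 0.0000747 × V_1 = 0.00075  =>  V_1 = 10.04 V
Power in each resistor, P = (ΔV)²/R:
  P_R1 = (12 - 10.04)²/16000 = 0.0002399 W
  P_R2 = (10.04 - 0)²/82000 = 0.001229 W
P_total = P_R1 + P_R2 = 0.001469 W

Final answer: 0.001469 W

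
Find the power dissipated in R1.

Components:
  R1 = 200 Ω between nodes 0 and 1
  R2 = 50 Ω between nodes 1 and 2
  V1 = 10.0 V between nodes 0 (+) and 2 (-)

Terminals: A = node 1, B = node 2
Nodal analysis, taking node 2 as the 0 V reference.
Source V1 fixes V_0 = 10 V.
KCL at each unknown node (sum of currents leaving = 0; resistances in Ω):
  Node 1: (V_1 - 10)/200 + (V_1 - 0)/50 = 0
Collecting terms: 0.025 × V_1 = 0.05  =>  V_1 = 2 V
I_R1 = (V_0 - V_1)/R1 = (10 - 2)/200 = 0.04 A
P_R1 = I_R1² × R1 = (0.04)² × 200 = 0.32 W

Final answer: 0.32 W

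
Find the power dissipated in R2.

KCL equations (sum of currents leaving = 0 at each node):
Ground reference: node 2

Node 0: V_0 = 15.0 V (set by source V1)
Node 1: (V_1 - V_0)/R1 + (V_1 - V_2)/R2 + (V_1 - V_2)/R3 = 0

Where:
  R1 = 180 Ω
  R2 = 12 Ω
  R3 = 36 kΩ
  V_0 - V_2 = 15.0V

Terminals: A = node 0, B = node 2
Nodal analysis, taking node 2 as the 0 V reference.
Source V1 fixes V_0 = 15 V.
KCL at each unknown node (sum of currents leaving = 0; resistances in Ω):
  Node 1: (V_1 - 15)/180 + (V_1 - 0)/12 + (V_1 - 0)/36000 = 0
Collecting terms: 0.08892 × V_1 = 0.08333  =>  V_1 = 0.9372 V
I_R2 = (V_1 - V_2)/R2 = (0.9372 - 0)/12 = 0.0781 A
P_R2 = I_R2² × R2 = (0.0781)² × 12 = 0.0732 W

Final answer: 0.0732 W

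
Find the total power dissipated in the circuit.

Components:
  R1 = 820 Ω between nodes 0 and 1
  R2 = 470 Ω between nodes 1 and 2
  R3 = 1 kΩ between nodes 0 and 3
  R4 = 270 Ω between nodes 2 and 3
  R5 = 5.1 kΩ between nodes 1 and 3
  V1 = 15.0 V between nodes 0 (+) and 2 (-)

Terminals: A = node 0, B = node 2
Nodal analysis, taking node 2 as the 0 V reference.
Source V1 fixes V_0 = 15 V.
KCL at each unknown node (sum of currents leaving = 0; resistances in Ω):
  Node 1: (V_1 - 15)/820 + (V_1 - 0)/470 + (V_1 - V_3)/5100 = 0
  Node 3: (V_3 - 15)/1000 + (V_3 - 0)/270 + (V_3 - V_1)/5100 = 0
Collecting terms (coefficients in siemens):
  0.003543·V_1 - 0.0001961·V_3 = 0.01829
  0.0049·V_3 - 0.0001961·V_1 = 0.015
Determinant D = (0.003543)(0.0049) - (-0.0001961)(-0.0001961) = 0.00001732
V_1 = [(0.01829)(0.0049) - (-0.0001961)(0.015)]/D = 5.344 V
V_3 = [(0.003543)(0.015) - (0.01829)(-0.0001961)]/D = 3.275 V
Power in each resistor, P = (ΔV)²/R:
  P_R1 = (15 - 5.344)²/820 = 0.1137 W
  P_R2 = (5.344 - 0)²/470 = 0.06076 W
  P_R3 = (15 - 3.275)²/1000 = 0.1375 W
  P_R4 = (0 - 3.275)²/270 = 0.03973 W
  P_R5 = (5.344 - 3.275)²/5100 = 0.0008391 W
P_total = P_R1 + P_R2 + P_R3 + P_R4 + P_R5 = 0.3525 W

Final answer: 0.3525 W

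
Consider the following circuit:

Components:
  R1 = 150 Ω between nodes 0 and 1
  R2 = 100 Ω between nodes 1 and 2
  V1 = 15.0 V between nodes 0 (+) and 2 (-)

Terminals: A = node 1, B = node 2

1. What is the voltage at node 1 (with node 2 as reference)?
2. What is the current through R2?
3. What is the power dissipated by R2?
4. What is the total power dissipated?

Nodal analysis, taking node 2 as the 0 V reference.
Source V1 fixes V_0 = 15 V.
KCL at each unknown node (sum of currents leaving = 0; resistances in Ω):
  Node 1: (V_1 - 15)/150 + (V_1 - 0)/100 = 0
Collecting terms: 0.01667 × V_1 = 0.1  =>  V_1 = 6 V
Part 1:
  Read off the nodal solution: V_1 = 6 V
Part 2:
  I_R2 = (V_1 - V_2)/R2 = (6 - 0)/100 = 0.06 A
  Magnitude: I_R2 = 0.06 A
Part 3:
  I_R2 = (V_1 - V_2)/R2 = (6 - 0)/100 = 0.06 A
  P_R2 = I_R2² × R2 = (0.06)² × 100 = 0.36 W
Part 4:
  Power in each resistor, P = (ΔV)²/R:
    P_R1 = (15 - 6)²/150 = 0.54 W
    P_R2 = (6 - 0)²/100 = 0.36 W
  P_total = P_R1 + P_R2 = 0.9 W

Final answers:
1. V_1 = 6 V
2. I_R2 = 0.06 A
3. P_R2 = 0.36 W
4. P_total = 0.9 W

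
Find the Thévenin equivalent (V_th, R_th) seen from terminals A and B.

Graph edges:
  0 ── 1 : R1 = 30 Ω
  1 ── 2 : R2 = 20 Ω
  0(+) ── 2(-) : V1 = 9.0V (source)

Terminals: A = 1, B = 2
Step 1 — V_th is the open-circuit voltage V_A - V_B (nothing connected across the terminals).
Nodal analysis, taking node 2 as the 0 V reference.
Source V1 fixes V_0 = 9 V.
KCL at each unknown node (sum of currents leaving = 0; resistances in Ω):
  Node 1: (V_1 - 9)/30 + (V_1 - 0)/20 = 0
Collecting terms: 0.08333 × V_1 = 0.3  =>  V_1 = 3.6 V
V_th = V_1 - V_2 = 3.6 - 0 = 3.6 V
Step 2 — R_th: zero the source — replace V1 by a short circuit (node 2 merges into node 0) — and find the resistance seen between A (node 1) and B (node 0).
Reduce the network between node 1 (A) and node 0 (B) by series/parallel combination:
  Rp1 = R1 ‖ R2 (parallel, both between nodes 0 and 1) = 1/(1/30 + 1/20) = 12 Ω
R_th = 12 Ω

Final answer: V_th = 3.6 V, R_th = 12 Ω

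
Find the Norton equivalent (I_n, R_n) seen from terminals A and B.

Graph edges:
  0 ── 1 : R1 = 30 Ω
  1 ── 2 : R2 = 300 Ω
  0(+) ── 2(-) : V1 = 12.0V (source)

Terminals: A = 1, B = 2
Find the Thévenin equivalent first; then I_n = V_th/R_th and R_n = R_th.
Step 1 — V_th is the open-circuit voltage V_A - V_B (nothing connected across the terminals).
Nodal analysis, taking node 2 as the 0 V reference.
Source V1 fixes V_0 = 12 V.
KCL at each unknown node (sum of currents leaving = 0; resistances in Ω):
  Node 1: (V_1 - 12)/30 + (V_1 - 0)/300 = 0
Collecting terms: 0.03667 × V_1 = 0.4  =>  V_1 = 10.91 V
V_th = V_1 - V_2 = 10.91 - 0 = 10.91 V
Step 2 — R_th: zero the source — replace V1 by a short circuit (node 2 merges into node 0) — and find the resistance seen between A (node 1) and B (node 0).
Reduce the network between node 1 (A) and node 0 (B) by series/parallel combination:
  Rp1 = R1 ‖ R2 (parallel, both between nodes 0 and 1) = 1/(1/30 + 1/300) = 27.27 Ω
R_th = 27.27 Ω
I_n = V_th/R_th = 10.91/27.27 = 0.4 A, and R_n = R_th = 27.27 Ω

Final answer: I_n = 0.4 A, R_n = 27.27 Ω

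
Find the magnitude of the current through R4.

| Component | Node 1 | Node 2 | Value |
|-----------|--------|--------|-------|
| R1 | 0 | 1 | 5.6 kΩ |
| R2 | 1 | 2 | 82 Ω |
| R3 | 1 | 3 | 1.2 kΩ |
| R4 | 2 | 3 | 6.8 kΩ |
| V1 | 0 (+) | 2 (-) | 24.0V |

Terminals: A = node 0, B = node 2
Nodal analysis, taking node 2 as the 0 V reference.
Source V1 fixes V_0 = 24 V.
KCL at each unknown node (sum of currents leaving = 0; resistances in Ω):
  Node 1: (V_1 - 24)/5600 + (V_1 - 0)/82 + (V_1 - V_3)/1200 = 0
  Node 3: (V_3 - V_1)/1200 + (V_3 - 0)/6800 = 0
Collecting terms (coefficients in siemens):
  0.01321·V_1 - 0.0008333·V_3 = 0.004286
  0.0009804·V_3 - 0.0008333·V_1 = 0
Determinant D = (0.01321)(0.0009804) - (-0.0008333)(-0.0008333) = 0.00001225
V_1 = [(0.004286)(0.0009804) - (-0.0008333)(0)]/D = 0.3429 V
V_3 = [(0.01321)(0) - (0.004286)(-0.0008333)]/D = 0.2915 V
I_R4 = (V_2 - V_3)/R4 = (0 - 0.2915)/6800 = -0.00004286 A
|I_R4| = 0.00004286 A

Final answer: |I_R4| = 4.286e-05 A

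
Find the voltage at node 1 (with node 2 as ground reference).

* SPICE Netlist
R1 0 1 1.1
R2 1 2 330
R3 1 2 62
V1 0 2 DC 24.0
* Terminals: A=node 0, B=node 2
Nodal analysis, taking node 2 as the 0 V reference.
Source V1 fixes V_0 = 24 V.
KCL at each unknown node (sum of currents leaving = 0; resistances in Ω):
  Node 1: (V_1 - 24)/1.1 + (V_1 - 0)/330 + (V_1 - 0)/62 = 0
Collecting terms: 0.9283 × V_1 = 21.82  =>  V_1 = 23.5 V
The requested potential is V_1 = 23.5 V.

Final answer: V_1 = 23.5 V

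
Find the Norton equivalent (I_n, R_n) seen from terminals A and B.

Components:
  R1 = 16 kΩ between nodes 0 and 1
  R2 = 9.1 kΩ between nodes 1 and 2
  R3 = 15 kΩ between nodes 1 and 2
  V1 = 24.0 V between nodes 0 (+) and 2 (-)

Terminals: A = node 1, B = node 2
Find the Thévenin equivalent first; then I_n = V_th/R_th and R_n = R_th.
Step 1 — V_th is the open-circuit voltage V_A - V_B (nothing connected across the terminals).
Nodal analysis, taking node 2 as the 0 V reference.
Source V1 fixes V_0 = 24 V.
KCL at each unknown node (sum of currents leaving = 0; resistances in Ω):
  Node 1: (V_1 - 24)/16000 + (V_1 - 0)/9100 + (V_1 - 0)/15000 = 0
Collecting terms: 0.0002391 × V_1 = 0.0015  =>  V_1 = 6.275 V
V_th = V_1 - V_2 = 6.275 - 0 = 6.275 V
Step 2 — R_th: zero the source — replace V1 by a short circuit (node 2 merges into node 0) — and find the resistance seen between A (node 1) and B (node 0).
Reduce the network between node 1 (A) and node 0 (B) by series/parallel combination:
  Rp1 = R1 ‖ R2 ‖ R3 (parallel, all between nodes 0 and 1) = 1/(1/16000 + 1/9100 + 1/15000) = 4183 Ω
R_th = 4.183 kΩ
I_n = V_th/R_th = 6.275/4183 = 0.0015 A, and R_n = R_th = 4.183 kΩ

Final answer: I_n = 0.0015 A, R_n = 4.183 kΩ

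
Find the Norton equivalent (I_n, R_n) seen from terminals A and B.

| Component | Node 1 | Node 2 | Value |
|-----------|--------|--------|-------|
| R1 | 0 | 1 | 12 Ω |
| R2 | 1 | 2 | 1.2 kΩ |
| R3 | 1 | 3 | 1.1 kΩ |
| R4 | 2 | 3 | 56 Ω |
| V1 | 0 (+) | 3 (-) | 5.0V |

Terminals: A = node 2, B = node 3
Find the Thévenin equivalent first; then I_n = V_th/R_th and R_n = R_th.
Step 1 — V_th is the open-circuit voltage V_A - V_B (nothing connected across the terminals).
Nodal analysis, taking node 3 as the 0 V reference.
Source V1 fixes V_0 = 5 V.
KCL at each unknown node (sum of currents leaving = 0; resistances in Ω):
  Node 1: (V_1 - 5)/12 + (V_1 - V_2)/1200 + (V_1 - 0)/1100 = 0
  Node 2: (V_2 - V_1)/1200 + (V_2 - 0)/56 = 0
Collecting terms (coefficients in siemens):
  0.08508·V_1 - 0.0008333·V_2 = 0.4167
  0.01869·V_2 - 0.0008333·V_1 = 0
Determinant D = (0.08508)(0.01869) - (-0.0008333)(-0.0008333) = 0.001589
V_1 = [(0.4167)(0.01869) - (-0.0008333)(0)]/D = 4.9 V
V_2 = [(0.08508)(0) - (0.4167)(-0.0008333)]/D = 0.2185 V
V_th = V_2 - V_3 = 0.2185 - 0 = 0.2185 V
Step 2 — R_th: zero the source — replace V1 by a short circuit (node 3 merges into node 0) — and find the resistance seen between A (node 2) and B (node 0).
Reduce the network between node 2 (A) and node 0 (B) by series/parallel combination:
  Rp1 = R1 ‖ R3 (parallel, both between nodes 0 and 1) = 1/(1/12 + 1/1100) = 11.87 Ω
  Rs1 = R2 + Rp1 (series, joined only at node 1) = 1200 + 11.87 = 1212 Ω
  Rp2 = R4 ‖ Rs1 (parallel, both between nodes 0 and 2) = 1/(1/56 + 1/1212) = 53.53 Ω
R_th = 53.53 Ω
I_n = V_th/R_th = 0.2185/53.53 = 0.004081 A, and R_n = R_th = 53.53 Ω

Final answer: I_n = 0.004081 A, R_n = 53.53 Ω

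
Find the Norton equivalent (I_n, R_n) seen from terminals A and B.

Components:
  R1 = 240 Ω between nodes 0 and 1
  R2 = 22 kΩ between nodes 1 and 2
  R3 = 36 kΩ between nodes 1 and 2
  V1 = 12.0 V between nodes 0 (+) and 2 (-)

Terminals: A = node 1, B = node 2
Find the Thévenin equivalent first; then I_n = V_th/R_th and R_n = R_th.
Step 1 — V_th is the open-circuit voltage V_A - V_B (nothing connected across the terminals).
Nodal analysis, taking node 2 as the 0 V reference.
Source V1 fixes V_0 = 12 V.
KCL at each unknown node (sum of currents leaving = 0; resistances in Ω):
  Node 1: (V_1 - 12)/240 + (V_1 - 0)/22000 + (V_1 - 0)/36000 = 0
Collecting terms: 0.00424 × V_1 = 0.05  =>  V_1 = 11.79 V
V_th = V_1 - V_2 = 11.79 - 0 = 11.79 V
Step 2 — R_th: zero the source — replace V1 by a short circuit (node 2 merges into node 0) — and find the resistance seen between A (node 1) and B (node 0).
Reduce the network between node 1 (A) and node 0 (B) by series/parallel combination:
  Rp1 = R1 ‖ R2 ‖ R3 (parallel, all between nodes 0 and 1) = 1/(1/240 + 1/22000 + 1/36000) = 235.9 Ω
R_th = 235.9 Ω
I_n = V_th/R_th = 11.79/235.9 = 0.05 A, and R_n = R_th = 235.9 Ω

Final answer: I_n = 0.05 A, R_n = 235.9 Ω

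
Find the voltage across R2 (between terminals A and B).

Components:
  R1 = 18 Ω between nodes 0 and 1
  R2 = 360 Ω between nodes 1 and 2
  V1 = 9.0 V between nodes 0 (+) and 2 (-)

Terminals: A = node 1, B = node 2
R1 and R2 are in series across V1 (node 0 → node 1 → node 2), and the output A–B is taken across R2, so this is a voltage divider.
Series current: I = V1/(R1 + R2) = 9/(18 + 360) = 9/378 = 0.02381 A
V_R2 = I × R2 = V1 × R2/(R1 + R2) = 9 × 360/378 = 8.571 V

Final answer: 8.571 V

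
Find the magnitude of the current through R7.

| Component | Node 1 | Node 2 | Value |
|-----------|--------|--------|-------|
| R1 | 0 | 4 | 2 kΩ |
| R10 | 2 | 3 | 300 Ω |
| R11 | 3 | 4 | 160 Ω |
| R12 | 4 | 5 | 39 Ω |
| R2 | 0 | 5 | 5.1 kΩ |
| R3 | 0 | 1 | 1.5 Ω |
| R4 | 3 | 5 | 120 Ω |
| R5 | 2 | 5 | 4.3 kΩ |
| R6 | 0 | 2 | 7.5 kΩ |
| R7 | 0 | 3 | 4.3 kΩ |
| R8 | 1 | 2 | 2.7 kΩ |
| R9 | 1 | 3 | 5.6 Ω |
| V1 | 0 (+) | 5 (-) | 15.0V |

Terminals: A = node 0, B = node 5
Nodal analysis, taking node 5 as the 0 V reference.
Source V1 fixes V_0 = 15 V.
KCL at each unknown node (sum of currents leaving = 0; resistances in Ω):
  Node 1: (V_1 - 15)/1.5 + (V_1 - V_2)/2700 + (V_1 - V_3)/5.6 = 0
  Node 2: (V_2 - 0)/4300 + (V_2 - 15)/7500 + (V_2 - V_1)/2700 + (V_2 - V_3)/300 = 0
  Node 3: (V_3 - 0)/120 + (V_3 - 15)/4300 + (V_3 - V_1)/5.6 + (V_3 - V_2)/300 + (V_3 - V_4)/160 = 0
  Node 4: (V_4 - 15)/2000 + (V_4 - V_3)/160 + (V_4 - 0)/39 = 0
Collecting terms (coefficients in siemens):
  0.8456·V_1 - 0.0003704·V_2 - 0.1786·V_3 = 10
  0.00407·V_2 - 0.0003704·V_1 - 0.003333·V_3 = 0.002
  0.1967·V_3 - 0.1786·V_1 - 0.003333·V_2 - 0.00625·V_4 = 0.003488
  0.03239·V_4 - 0.00625·V_3 = 0.0075
Solving these 4 simultaneous equations (Gaussian elimination) gives:
  V_1 = 14.72 V, V_2 = 13.05 V, V_3 = 13.7 V, V_4 = 2.874 V
I_R7 = (V_0 - V_3)/R7 = (15 - 13.7)/4300 = 0.0003034 A
|I_R7| = 0.0003034 A

Final answer: |I_R7| = 0.0003034 A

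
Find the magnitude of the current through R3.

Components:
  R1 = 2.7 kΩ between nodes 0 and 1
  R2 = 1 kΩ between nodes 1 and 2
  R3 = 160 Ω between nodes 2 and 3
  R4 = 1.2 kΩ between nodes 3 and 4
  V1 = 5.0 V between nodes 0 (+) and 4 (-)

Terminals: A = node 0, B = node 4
Nodal analysis, taking node 4 as the 0 V reference.
Source V1 fixes V_0 = 5 V.
KCL at each unknown node (sum of currents leaving = 0; resistances in Ω):
  Node 1: (V_1 - 5)/2700 + (V_1 - V_2)/1000 = 0
  Node 2: (V_2 - V_1)/1000 + (V_2 - V_3)/160 = 0
  Node 3: (V_3 - V_2)/160 + (V_3 - 0)/1200 = 0
Collecting terms (coefficients in siemens):
  0.00137·V_1 - 0.001·V_2 = 0.001852
  0.00725·V_2 - 0.001·V_1 - 0.00625·V_3 = 0
  0.007083·V_3 - 0.00625·V_2 = 0
Solving these 3 simultaneous equations (Gaussian elimination) gives:
  V_1 = 2.332 V, V_2 = 1.344 V, V_3 = 1.186 V
I_R3 = (V_2 - V_3)/R3 = (1.344 - 1.186)/160 = 0.0009881 A
|I_R3| = 0.0009881 A

Final answer: |I_R3| = 0.0009881 A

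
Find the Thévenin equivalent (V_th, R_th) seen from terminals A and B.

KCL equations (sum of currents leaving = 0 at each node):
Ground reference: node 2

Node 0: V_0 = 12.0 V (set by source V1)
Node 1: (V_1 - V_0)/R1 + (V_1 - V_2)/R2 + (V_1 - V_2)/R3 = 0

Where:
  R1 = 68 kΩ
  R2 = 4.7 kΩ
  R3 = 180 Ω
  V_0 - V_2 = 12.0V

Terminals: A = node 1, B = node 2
Step 1 — V_th is the open-circuit voltage V_A - V_B (nothing connected across the terminals).
Nodal analysis, taking node 2 as the 0 V reference.
Source V1 fixes V_0 = 12 V.
KCL at each unknown node (sum of currents leaving = 0; resistances in Ω):
  Node 1: (V_1 - 12)/68000 + (V_1 - 0)/4700 + (V_1 - 0)/180 = 0
Collecting terms: 0.005783 × V_1 = 0.0001765  =>  V_1 = 0.03052 V
V_th = V_1 - V_2 = 0.03052 - 0 = 0.03052 V
Step 2 — R_th: zero the source — replace V1 by a short circuit (node 2 merges into node 0) — and find the resistance seen between A (node 1) and B (node 0).
Reduce the network between node 1 (A) and node 0 (B) by series/parallel combination:
  Rp1 = R1 ‖ R2 ‖ R3 (parallel, all between nodes 0 and 1) = 1/(1/68000 + 1/4700 + 1/180) = 172.9 Ω
R_th = 172.9 Ω

Final answer: V_th = 0.03052 V, R_th = 172.9 Ω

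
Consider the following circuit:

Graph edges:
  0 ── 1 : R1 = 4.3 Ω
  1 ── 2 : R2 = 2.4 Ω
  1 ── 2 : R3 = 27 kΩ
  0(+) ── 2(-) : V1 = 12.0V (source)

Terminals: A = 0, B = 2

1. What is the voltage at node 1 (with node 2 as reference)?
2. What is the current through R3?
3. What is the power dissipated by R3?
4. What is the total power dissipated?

Nodal analysis, taking node 2 as the 0 V reference.
Source V1 fixes V_0 = 12 V.
KCL at each unknown node (sum of currents leaving = 0; resistances in Ω):
  Node 1: (V_1 - 12)/4.3 + (V_1 - 0)/2.4 + (V_1 - 0)/27000 = 0
Collecting terms: 0.6493 × V_1 = 2.791  =>  V_1 = 4.298 V
Part 1:
  Read off the nodal solution: V_1 = 4.298 V
Part 2:
  I_R3 = (V_1 - V_2)/R3 = (4.298 - 0)/27000 = 0.0001592 A
  Magnitude: I_R3 = 0.0001592 A
Part 3:
  I_R3 = (V_1 - V_2)/R3 = (4.298 - 0)/27000 = 0.0001592 A
  P_R3 = I_R3² × R3 = (0.0001592)² × 27000 = 0.0006843 W
Part 4:
  Power in each resistor, P = (ΔV)²/R:
    P_R1 = (12 - 4.298)²/4.3 = 13.79 W
    P_R2 = (4.298 - 0)²/2.4 = 7.698 W
    P_R3 = (4.298 - 0)²/27000 = 0.0006843 W
  P_total = P_R1 + P_R2 + P_R3 = 21.49 W

Final answers:
1. V_1 = 4.298 V
2. I_R3 = 0.0001592 A
3. P_R3 = 0.0006843 W
4. P_total = 21.49 W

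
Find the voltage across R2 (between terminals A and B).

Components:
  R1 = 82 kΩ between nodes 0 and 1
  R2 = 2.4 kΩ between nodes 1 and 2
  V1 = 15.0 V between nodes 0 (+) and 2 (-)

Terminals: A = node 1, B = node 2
R1 and R2 are in series across V1 (node 0 → node 1 → node 2), and the output A–B is taken across R2, so this is a voltage divider.
Series current: I = V1/(R1 + R2) = 15/(82000 + 2400) = 15/84400 = 0.0001777 A
V_R2 = I × R2 = V1 × R2/(R1 + R2) = 15 × 2400/84400 = 0.4265 V

Final answer: 0.4265 V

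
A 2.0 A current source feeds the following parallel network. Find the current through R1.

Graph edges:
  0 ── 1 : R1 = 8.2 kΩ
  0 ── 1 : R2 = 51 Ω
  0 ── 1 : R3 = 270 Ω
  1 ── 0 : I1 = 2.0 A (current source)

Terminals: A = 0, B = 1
All resistors sit directly between nodes 0 and 1, so they are in parallel and share one voltage V; the full source current 2 A splits among them.
1/R_par = 1/8200 + 1/51 + 1/270 = 0.02343 S  =>  R_par = 42.67 Ω
V = I × R_par = 2 × 42.67 = 85.35 V
I_R1 = V/R1 = 85.35/8200 = 0.01041 A

Final answer: 0.01041 A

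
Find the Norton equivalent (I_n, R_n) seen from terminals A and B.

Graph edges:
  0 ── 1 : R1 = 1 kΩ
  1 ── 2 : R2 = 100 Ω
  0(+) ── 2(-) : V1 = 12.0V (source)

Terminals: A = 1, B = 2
Find the Thévenin equivalent first; then I_n = V_th/R_th and R_n = R_th.
Step 1 — V_th is the open-circuit voltage V_A - V_B (nothing connected across the terminals).
Nodal analysis, taking node 2 as the 0 V reference.
Source V1 fixes V_0 = 12 V.
KCL at each unknown node (sum of currents leaving = 0; resistances in Ω):
  Node 1: (V_1 - 12)/1000 + (V_1 - 0)/100 = 0
Collecting terms: 0.011 × V_1 = 0.012  =>  V_1 = 1.091 V
V_th = V_1 - V_2 = 1.091 - 0 = 1.091 V
Step 2 — R_th: zero the source — replace V1 by a short circuit (node 2 merges into node 0) — and find the resistance seen between A (node 1) and B (node 0).
Reduce the network between node 1 (A) and node 0 (B) by series/parallel combination:
  Rp1 = R1 ‖ R2 (parallel, both between nodes 0 and 1) = 1/(1/1000 + 1/100) = 90.91 Ω
R_th = 90.91 Ω
I_n = V_th/R_th = 1.091/90.91 = 0.012 A, and R_n = R_th = 90.91 Ω

Final answer: I_n = 0.012 A, R_n = 90.91 Ω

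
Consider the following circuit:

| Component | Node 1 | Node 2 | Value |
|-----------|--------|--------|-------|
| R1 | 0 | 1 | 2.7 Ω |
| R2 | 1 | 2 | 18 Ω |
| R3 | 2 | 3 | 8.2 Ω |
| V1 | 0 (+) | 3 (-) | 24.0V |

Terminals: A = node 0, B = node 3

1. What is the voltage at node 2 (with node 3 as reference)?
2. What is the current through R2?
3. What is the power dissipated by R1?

Nodal analysis, taking node 3 as the 0 V reference.
Source V1 fixes V_0 = 24 V.
KCL at each unknown node (sum of currents leaving = 0; resistances in Ω):
  Node 1: (V_1 - 24)/2.7 + (V_1 - V_2)/18 = 0
  Node 2: (V_2 - V_1)/18 + (V_2 - 0)/8.2 = 0
Collecting terms (coefficients in siemens):
  0.4259·V_1 - 0.05556·V_2 = 8.889
  0.1775·V_2 - 0.05556·V_1 = 0
Determinant D = (0.4259)(0.1775) - (-0.05556)(-0.05556) = 0.07252
V_1 = [(8.889)(0.1775) - (-0.05556)(0)]/D = 21.76 V
V_2 = [(0.4259)(0) - (8.889)(-0.05556)]/D = 6.81 V
Part 1:
  Read off the nodal solution: V_2 = 6.81 V
Part 2:
  I_R2 = (V_1 - V_2)/R2 = (21.76 - 6.81)/18 = 0.8304 A
  Magnitude: I_R2 = 0.8304 A
Part 3:
  I_R1 = (V_0 - V_1)/R1 = (24 - 21.76)/2.7 = 0.8304 A
  P_R1 = I_R1² × R1 = (0.8304)² × 2.7 = 1.862 W

Final answers:
1. V_2 = 6.81 V
2. I_R2 = 0.8304 A
3. P_R1 = 1.862 W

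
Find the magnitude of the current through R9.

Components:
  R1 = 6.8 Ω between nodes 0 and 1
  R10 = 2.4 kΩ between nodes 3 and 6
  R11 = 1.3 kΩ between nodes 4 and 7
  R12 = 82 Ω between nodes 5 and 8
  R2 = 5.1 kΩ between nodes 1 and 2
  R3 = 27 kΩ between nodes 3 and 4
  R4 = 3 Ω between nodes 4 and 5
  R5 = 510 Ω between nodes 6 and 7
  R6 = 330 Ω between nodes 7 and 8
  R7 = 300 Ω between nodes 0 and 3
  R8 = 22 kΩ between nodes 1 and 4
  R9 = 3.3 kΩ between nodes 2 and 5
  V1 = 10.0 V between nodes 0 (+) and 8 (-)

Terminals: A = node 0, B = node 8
Nodal analysis, taking node 8 as the 0 V reference.
Source V1 fixes V_0 = 10 V.
KCL at each unknown node (sum of currents leaving = 0; resistances in Ω):
  Node 1: (V_1 - 10)/6.8 + (V_1 - V_2)/5100 + (V_1 - V_4)/22000 = 0
  Node 2: (V_2 - V_1)/5100 + (V_2 - V_5)/3300 = 0
  Node 3: (V_3 - V_4)/27000 + (V_3 - 10)/300 + (V_3 - V_6)/2400 = 0
  Node 4: (V_4 - V_3)/27000 + (V_4 - V_5)/3 + (V_4 - V_1)/22000 + (V_4 - V_7)/1300 = 0
  Node 5: (V_5 - V_4)/3 + (V_5 - V_2)/3300 + (V_5 - 0)/82 = 0
  Node 6: (V_6 - V_7)/510 + (V_6 - V_3)/2400 = 0
  Node 7: (V_7 - V_6)/510 + (V_7 - 0)/330 + (V_7 - V_4)/1300 = 0
Collecting terms (coefficients in siemens):
  0.1473·V_1 - 0.0001961·V_2 - 0.00004545·V_4 = 1.471
  0.0004991·V_2 - 0.0001961·V_1 - 0.000303·V_5 = 0
  0.003787·V_3 - 0.00003704·V_4 - 0.0004167·V_6 = 0.03333
  0.3342·V_4 - 0.00004545·V_1 - 0.00003704·V_3 - 0.3333·V_5 - 0.0007692·V_7 = 0
  0.3458·V_5 - 0.000303·V_2 - 0.3333·V_4 = 0
  0.002377·V_6 - 0.0004167·V_3 - 0.001961·V_7 = 0
  0.00576·V_7 - 0.0007692·V_4 - 0.001961·V_6 = 0
Solving these 7 simultaneous equations (Gaussian elimination) gives:
  V_1 = 9.989 V, V_2 = 4.043 V, V_3 = 9.05 V, V_4 = 0.1997 V
  V_5 = 0.1961 V, V_6 = 2.236 V, V_7 = 0.7877 V
I_R9 = (V_2 - V_5)/R9 = (4.043 - 0.1961)/3300 = 0.001166 A
|I_R9| = 0.001166 A

Final answer: |I_R9| = 0.001166 A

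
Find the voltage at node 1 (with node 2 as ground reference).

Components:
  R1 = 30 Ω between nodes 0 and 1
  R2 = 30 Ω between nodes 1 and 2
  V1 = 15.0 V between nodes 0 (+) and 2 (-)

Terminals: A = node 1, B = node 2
Nodal analysis, taking node 2 as the 0 V reference.
Source V1 fixes V_0 = 15 V.
KCL at each unknown node (sum of currents leaving = 0; resistances in Ω):
  Node 1: (V_1 - 15)/30 + (V_1 - 0)/30 = 0
Collecting terms: 0.06667 × V_1 = 0.5  =>  V_1 = 7.5 V
The requested potential is V_1 = 7.5 V.

Final answer: V_1 = 7.5 V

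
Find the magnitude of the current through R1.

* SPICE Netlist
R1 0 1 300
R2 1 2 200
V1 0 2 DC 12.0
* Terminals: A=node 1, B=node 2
Nodal analysis, taking node 2 as the 0 V reference.
Source V1 fixes V_0 = 12 V.
KCL at each unknown node (sum of currents leaving = 0; resistances in Ω):
  Node 1: (V_1 - 12)/300 + (V_1 - 0)/200 = 0
Collecting terms: 0.008333 × V_1 = 0.04  =>  V_1 = 4.8 V
I_R1 = (V_0 - V_1)/R1 = (12 - 4.8)/300 = 0.024 A
|I_R1| = 0.024 A

Final answer: |I_R1| = 0.024 A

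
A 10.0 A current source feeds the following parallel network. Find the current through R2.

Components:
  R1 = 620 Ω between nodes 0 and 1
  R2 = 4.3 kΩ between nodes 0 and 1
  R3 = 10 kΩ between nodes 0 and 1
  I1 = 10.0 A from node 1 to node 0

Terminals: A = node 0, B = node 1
All resistors sit directly between nodes 0 and 1, so they are in parallel and share one voltage V; the full source current 10 A splits among them.
1/R_par = 1/620 + 1/4300 + 1/10000 = 0.001945 S  =>  R_par = 514 Ω
V = I × R_par = 10 × 514 = 5140 V
I_R2 = V/R2 = 5140/4300 = 1.195 A

Final answer: 1.195 A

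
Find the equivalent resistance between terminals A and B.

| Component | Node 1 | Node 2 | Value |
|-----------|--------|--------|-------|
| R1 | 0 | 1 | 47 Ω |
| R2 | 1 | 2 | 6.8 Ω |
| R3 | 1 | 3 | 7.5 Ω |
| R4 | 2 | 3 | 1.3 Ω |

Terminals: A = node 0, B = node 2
Reduce the network between node 0 (A) and node 2 (B) by series/parallel combination:
  Rs1 = R3 + R4 (series, joined only at node 3) = 7.5 + 1.3 = 8.8 Ω
  Rp1 = R2 ‖ Rs1 (parallel, both between nodes 1 and 2) = 1/(1/6.8 + 1/8.8) = 3.836 Ω
  Rs2 = R1 + Rp1 (series, joined only at node 1) = 47 + 3.836 = 50.84 Ω
R_eq = 50.84 Ω

Final answer: 50.84 Ω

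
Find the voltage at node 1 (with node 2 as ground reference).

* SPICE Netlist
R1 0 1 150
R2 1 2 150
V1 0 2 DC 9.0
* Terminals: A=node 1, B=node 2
Nodal analysis, taking node 2 as the 0 V reference.
Source V1 fixes V_0 = 9 V.
KCL at each unknown node (sum of currents leaving = 0; resistances in Ω):
  Node 1: (V_1 - 9)/150 + (V_1 - 0)/150 = 0
Collecting terms: 0.01333 × V_1 = 0.06  =>  V_1 = 4.5 V
The requested potential is V_1 = 4.5 V.

Final answer: V_1 = 4.5 V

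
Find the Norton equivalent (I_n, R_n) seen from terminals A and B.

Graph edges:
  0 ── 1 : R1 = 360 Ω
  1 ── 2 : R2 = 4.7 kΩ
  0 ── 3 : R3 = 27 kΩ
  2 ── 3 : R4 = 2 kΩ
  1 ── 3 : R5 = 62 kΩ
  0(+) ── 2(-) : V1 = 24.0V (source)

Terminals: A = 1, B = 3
Find the Thévenin equivalent first; then I_n = V_th/R_th and R_n = R_th.
Step 1 — V_th is the open-circuit voltage V_A - V_B (nothing connected across the terminals).
Nodal analysis, taking node 2 as the 0 V reference.
Source V1 fixes V_0 = 24 V.
KCL at each unknown node (sum of currents leaving = 0; resistances in Ω):
  Node 1: (V_1 - 24)/360 + (V_1 - 0)/4700 + (V_1 - V_3)/62000 = 0
  Node 3: (V_3 - 24)/27000 + (V_3 - 0)/2000 + (V_3 - V_1)/62000 = 0
Collecting terms (coefficients in siemens):
  0.003007·V_1 - 0.00001613·V_3 = 0.06667
  0.0005532·V_3 - 0.00001613·V_1 = 0.0008889
Determinant D = (0.003007)(0.0005532) - (-0.00001613)(-0.00001613) = 0.000001663
V_1 = [(0.06667)(0.0005532) - (-0.00001613)(0.0008889)]/D = 22.18 V
V_3 = [(0.003007)(0.0008889) - (0.06667)(-0.00001613)]/D = 2.254 V
V_th = V_1 - V_3 = 22.18 - 2.254 = 19.93 V
Step 2 — R_th: zero the source — replace V1 by a short circuit (node 2 merges into node 0) — and find the resistance seen between A (node 1) and B (node 3).
Reduce the network between node 1 (A) and node 3 (B) by series/parallel combination:
  Rp1 = R1 ‖ R2 (parallel, both between nodes 0 and 1) = 1/(1/360 + 1/4700) = 334.4 Ω
  Rp2 = R3 ‖ R4 (parallel, both between nodes 0 and 3) = 1/(1/27000 + 1/2000) = 1862 Ω
  Rs1 = Rp1 + Rp2 (series, joined only at node 0) = 334.4 + 1862 = 2196 Ω
  Rp3 = R5 ‖ Rs1 (parallel, both between nodes 1 and 3) = 1/(1/62000 + 1/2196) = 2121 Ω
R_th = 2.121 kΩ
I_n = V_th/R_th = 19.93/2121 = 0.009396 A, and R_n = R_th = 2.121 kΩ

Final answer: I_n = 0.009396 A, R_n = 2.121 kΩ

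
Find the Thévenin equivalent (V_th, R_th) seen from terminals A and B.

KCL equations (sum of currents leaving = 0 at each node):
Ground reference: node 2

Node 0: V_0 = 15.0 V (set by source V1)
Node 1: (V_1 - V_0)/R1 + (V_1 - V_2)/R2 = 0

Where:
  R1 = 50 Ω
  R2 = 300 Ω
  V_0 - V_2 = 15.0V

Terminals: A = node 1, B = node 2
Step 1 — V_th is the open-circuit voltage V_A - V_B (nothing connected across the terminals).
Nodal analysis, taking node 2 as the 0 V reference.
Source V1 fixes V_0 = 15 V.
KCL at each unknown node (sum of currents leaving = 0; resistances in Ω):
  Node 1: (V_1 - 15)/50 + (V_1 - 0)/300 = 0
Collecting terms: 0.02333 × V_1 = 0.3  =>  V_1 = 12.86 V
V_th = V_1 - V_2 = 12.86 - 0 = 12.86 V
Step 2 — R_th: zero the source — replace V1 by a short circuit (node 2 merges into node 0) — and find the resistance seen between A (node 1) and B (node 0).
Reduce the network between node 1 (A) and node 0 (B) by series/parallel combination:
  Rp1 = R1 ‖ R2 (parallel, both between nodes 0 and 1) = 1/(1/50 + 1/300) = 42.86 Ω
R_th = 42.86 Ω

Final answer: V_th = 12.86 V, R_th = 42.86 Ω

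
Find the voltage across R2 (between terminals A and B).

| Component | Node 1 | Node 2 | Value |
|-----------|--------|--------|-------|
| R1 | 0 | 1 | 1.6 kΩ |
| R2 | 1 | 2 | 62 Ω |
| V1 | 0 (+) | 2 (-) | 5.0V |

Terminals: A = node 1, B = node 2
R1 and R2 are in series across V1 (node 0 → node 1 → node 2), and the output A–B is taken across R2, so this is a voltage divider.
Series current: I = V1/(R1 + R2) = 5/(1600 + 62) = 5/1662 = 0.003008 A
V_R2 = I × R2 = V1 × R2/(R1 + R2) = 5 × 62/1662 = 0.1865 V

Final answer: 0.1865 V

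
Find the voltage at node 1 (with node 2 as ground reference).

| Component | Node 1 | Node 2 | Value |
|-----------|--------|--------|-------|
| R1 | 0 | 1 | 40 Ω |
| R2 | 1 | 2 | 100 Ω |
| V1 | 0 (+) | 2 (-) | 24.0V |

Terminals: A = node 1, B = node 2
Nodal analysis, taking node 2 as the 0 V reference.
Source V1 fixes V_0 = 24 V.
KCL at each unknown node (sum of currents leaving = 0; resistances in Ω):
  Node 1: (V_1 - 24)/40 + (V_1 - 0)/100 = 0
Collecting terms: 0.035 × V_1 = 0.6  =>  V_1 = 17.14 V
The requested potential is V_1 = 17.14 V.

Final answer: V_1 = 17.14 V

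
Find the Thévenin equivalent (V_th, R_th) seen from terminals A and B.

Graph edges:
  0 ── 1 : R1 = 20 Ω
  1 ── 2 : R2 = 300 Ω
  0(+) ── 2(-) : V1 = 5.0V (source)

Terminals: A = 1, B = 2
Step 1 — V_th is the open-circuit voltage V_A - V_B (nothing connected across the terminals).
Nodal analysis, taking node 2 as the 0 V reference.
Source V1 fixes V_0 = 5 V.
KCL at each unknown node (sum of currents leaving = 0; resistances in Ω):
  Node 1: (V_1 - 5)/20 + (V_1 - 0)/300 = 0
Collecting terms: 0.05333 × V_1 = 0.25  =>  V_1 = 4.688 V
V_th = V_1 - V_2 = 4.688 - 0 = 4.688 V
Step 2 — R_th: zero the source — replace V1 by a short circuit (node 2 merges into node 0) — and find the resistance seen between A (node 1) and B (node 0).
Reduce the network between node 1 (A) and node 0 (B) by series/parallel combination:
  Rp1 = R1 ‖ R2 (parallel, both between nodes 0 and 1) = 1/(1/20 + 1/300) = 18.75 Ω
R_th = 18.75 Ω

Final answer: V_th = 4.688 V, R_th = 18.75 Ω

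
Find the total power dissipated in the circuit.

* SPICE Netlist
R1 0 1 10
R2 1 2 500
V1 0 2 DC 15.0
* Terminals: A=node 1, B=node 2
Nodal analysis, taking node 2 as the 0 V reference.
Source V1 fixes V_0 = 15 V.
KCL at each unknown node (sum of currents leaving = 0; resistances in Ω):
  Node 1: (V_1 - 15)/10 + (V_1 - 0)/500 = 0
Collecting terms: 0.102 × V_1 = 1.5  =>  V_1 = 14.71 V
Power in each resistor, P = (ΔV)²/R:
  P_R1 = (15 - 14.71)²/10 = 0.008651 W
  P_R2 = (14.71 - 0)²/500 = 0.4325 W
P_total = P_R1 + P_R2 = 0.4412 W

Final answer: 0.4412 W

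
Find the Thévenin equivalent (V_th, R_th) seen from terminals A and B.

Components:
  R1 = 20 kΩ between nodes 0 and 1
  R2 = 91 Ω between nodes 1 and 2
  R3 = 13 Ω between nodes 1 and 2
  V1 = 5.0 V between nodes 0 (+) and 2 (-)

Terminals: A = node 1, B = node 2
Step 1 — V_th is the open-circuit voltage V_A - V_B (nothing connected across the terminals).
Nodal analysis, taking node 2 as the 0 V reference.
Source V1 fixes V_0 = 5 V.
KCL at each unknown node (sum of currents leaving = 0; resistances in Ω):
  Node 1: (V_1 - 5)/20000 + (V_1 - 0)/91 + (V_1 - 0)/13 = 0
Collecting terms: 0.08796 × V_1 = 0.00025  =>  V_1 = 0.002842 V
V_th = V_1 - V_2 = 0.002842 - 0 = 0.002842 V
Step 2 — R_th: zero the source — replace V1 by a short circuit (node 2 merges into node 0) — and find the resistance seen between A (node 1) and B (node 0).
Reduce the network between node 1 (A) and node 0 (B) by series/parallel combination:
  Rp1 = R1 ‖ R2 ‖ R3 (parallel, all between nodes 0 and 1) = 1/(1/20000 + 1/91 + 1/13) = 11.37 Ω
R_th = 11.37 Ω

Final answer: V_th = 0.002842 V, R_th = 11.37 Ω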